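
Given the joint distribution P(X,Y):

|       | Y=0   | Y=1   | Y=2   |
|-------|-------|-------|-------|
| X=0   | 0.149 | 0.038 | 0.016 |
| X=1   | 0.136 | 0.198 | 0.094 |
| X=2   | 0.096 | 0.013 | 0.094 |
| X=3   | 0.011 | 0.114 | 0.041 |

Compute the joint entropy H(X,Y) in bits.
3.2030 bits

H(X,Y) = -Σ_{x,y} P(x,y) log₂ P(x,y). Per-cell terms -P(x,y)·log₂P(x,y):
  X=0: 0.40925, 0.17928, 0.09545
  X=1: 0.39145, 0.46261, 0.32065
  X=2: 0.32456, 0.08145, 0.32065
  X=3: 0.07157, 0.35715, 0.18894
Sum of the 12 terms: H(X,Y) = 3.2030 bits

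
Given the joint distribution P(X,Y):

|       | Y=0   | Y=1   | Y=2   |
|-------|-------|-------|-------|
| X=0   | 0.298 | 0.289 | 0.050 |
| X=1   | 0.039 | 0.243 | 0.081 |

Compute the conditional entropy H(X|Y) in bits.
0.8290 bits

H(X|Y) = H(X,Y) - H(Y)

H(X,Y) = -Σ_{x,y} P(x,y) log₂ P(x,y). Per-cell terms -P(x,y)·log₂P(x,y):
  X=0: 0.52049, 0.51756, 0.21610
  X=1: 0.18253, 0.49596, 0.29370
Sum of the 6 terms: H(X,Y) = 2.2263 bits

Marginal of Y (column sums):
  P(Y=0) = 0.298 + 0.039 = 0.337
  P(Y=1) = 0.289 + 0.243 = 0.532
  P(Y=2) = 0.050 + 0.081 = 0.131
H(Y) = -[0.337·log₂(0.337) + 0.532·log₂(0.532) + 0.131·log₂(0.131)]
  = 0.52881 + 0.48439 + 0.38414 = 1.3973 bits

H(X|Y) = H(X,Y) - H(Y) = 2.2263 - 1.3973 = 0.8290 bits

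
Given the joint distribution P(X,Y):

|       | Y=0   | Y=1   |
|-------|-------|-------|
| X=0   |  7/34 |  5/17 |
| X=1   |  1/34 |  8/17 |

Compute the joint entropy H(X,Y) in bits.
1.6501 bits

H(X,Y) = -Σ_{x,y} P(x,y) log₂ P(x,y). Per-cell terms -P(x,y)·log₂P(x,y):
  X=0: 0.46943, 0.51927
  X=1: 0.14963, 0.51175
Sum of the 4 terms: H(X,Y) = 1.6501 bits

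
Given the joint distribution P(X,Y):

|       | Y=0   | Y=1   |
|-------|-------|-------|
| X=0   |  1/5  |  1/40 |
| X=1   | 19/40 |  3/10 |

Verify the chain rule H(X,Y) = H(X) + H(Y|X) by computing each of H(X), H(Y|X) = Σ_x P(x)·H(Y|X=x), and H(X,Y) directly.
H(X) = 0.7692 bits, H(Y|X) = 0.8595 bits, H(X,Y) = 1.6287 bits

Marginal of X (row sums):
  P(X=0) = 1/5 + 1/40 = 9/40
  P(X=1) = 19/40 + 3/10 = 31/40
H(X) = -[(9/40)·log₂(9/40) + (31/40)·log₂(31/40)]
  = 0.4842 + 0.2850 = 0.7692 bits

H(Y|X) = Σ_x P(x)·H(Y|X=x):
  X=0: P(X=0) = 9/40, P(Y|X=0) = (8/9, 1/9) → H(Y|X=0) = 0.5033
  X=1: P(X=1) = 31/40, P(Y|X=1) = (19/31, 12/31) → H(Y|X=1) = 0.9629
H(Y|X) = (9/40)·0.5033 + (31/40)·0.9629 = 0.8595 bits

H(X,Y) = -Σ_{x,y} P(x,y) log₂ P(x,y). Per-cell terms -P(x,y)·log₂P(x,y):
  X=0: 0.4644, 0.1330
  X=1: 0.5102, 0.5211
Sum of the 4 terms: H(X,Y) = 1.6287 bits

Chain rule check:
  H(X) + H(Y|X) = 0.7692 + 0.8595 = 1.6287 bits
  H(X,Y) = 1.6287 bits
✓ Chain rule verified.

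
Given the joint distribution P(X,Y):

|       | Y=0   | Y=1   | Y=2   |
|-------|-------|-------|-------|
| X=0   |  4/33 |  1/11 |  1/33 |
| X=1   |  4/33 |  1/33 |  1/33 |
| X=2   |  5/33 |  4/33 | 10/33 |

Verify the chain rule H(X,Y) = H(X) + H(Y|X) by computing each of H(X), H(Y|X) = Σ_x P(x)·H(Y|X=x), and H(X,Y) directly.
H(X) = 1.4014 bits, H(Y|X) = 1.4132 bits, H(X,Y) = 2.8146 bits

Marginal of X (row sums):
  P(X=0) = 4/33 + 1/11 + 1/33 = 8/33
  P(X=1) = 4/33 + 1/33 + 1/33 = 2/11
  P(X=2) = 5/33 + 4/33 + 10/33 = 19/33
H(X) = -[(8/33)·log₂(8/33) + (2/11)·log₂(2/11) + (19/33)·log₂(19/33)]
  = 0.495611 + 0.447169 + 0.458572 = 1.4014 bits

H(Y|X) = Σ_x P(x)·H(Y|X=x):
  X=0: P(X=0) = 8/33, P(Y|X=0) = (1/2, 3/8, 1/8) → H(Y|X=0) = 1.405639
  X=1: P(X=1) = 2/11, P(Y|X=1) = (2/3, 1/6, 1/6) → H(Y|X=1) = 1.251629
  X=2: P(X=2) = 19/33, P(Y|X=2) = (5/19, 4/19, 10/19) → H(Y|X=2) = 1.467458
H(Y|X) = (8/33)·1.405639 + (2/11)·1.251629 + (19/33)·1.467458 = 1.4132 bits

H(X,Y) = -Σ_{x,y} P(x,y) log₂ P(x,y). Per-cell terms -P(x,y)·log₂P(x,y):
  X=0: 0.369017, 0.314494, 0.152860
  X=1: 0.369017, 0.152860, 0.152860
  X=2: 0.412495, 0.369017, 0.521959
Sum of the 9 terms: H(X,Y) = 2.8146 bits

Chain rule check:
  H(X) + H(Y|X) = 1.4014 + 1.4132 = 2.8146 bits
  H(X,Y) = 2.8146 bits
✓ Chain rule verified.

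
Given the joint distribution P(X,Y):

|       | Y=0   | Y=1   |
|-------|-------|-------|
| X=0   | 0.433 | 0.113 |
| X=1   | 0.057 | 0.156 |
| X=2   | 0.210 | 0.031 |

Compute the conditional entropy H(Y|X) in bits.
0.7136 bits

H(Y|X) = H(X,Y) - H(X)

H(X,Y) = -Σ_{x,y} P(x,y) log₂ P(x,y). Per-cell terms -P(x,y)·log₂P(x,y):
  X=0: 0.52287, 0.35545
  X=1: 0.23557, 0.41814
  X=2: 0.47282, 0.15536
Sum of the 6 terms: H(X,Y) = 2.1602 bits

Marginal of X (row sums):
  P(X=0) = 0.433 + 0.113 = 0.546
  P(X=1) = 0.057 + 0.156 = 0.213
  P(X=2) = 0.210 + 0.031 = 0.241
H(X) = -[0.546·log₂(0.546) + 0.213·log₂(0.213) + 0.241·log₂(0.241)]
  = 0.47667 + 0.47522 + 0.49475 = 1.4466 bits

H(Y|X) = H(X,Y) - H(X) = 2.1602 - 1.4466 = 0.7136 bits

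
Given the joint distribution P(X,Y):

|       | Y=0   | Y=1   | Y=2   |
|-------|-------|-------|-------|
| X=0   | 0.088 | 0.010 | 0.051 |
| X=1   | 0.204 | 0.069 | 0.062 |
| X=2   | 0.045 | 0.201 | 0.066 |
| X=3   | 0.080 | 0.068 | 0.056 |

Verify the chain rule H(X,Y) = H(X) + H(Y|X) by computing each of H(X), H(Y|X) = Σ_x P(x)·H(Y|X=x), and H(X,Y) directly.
H(X) = 1.9299 bits, H(Y|X) = 1.3603 bits, H(X,Y) = 3.2902 bits

Marginal of X (row sums):
  P(X=0) = 0.088 + 0.010 + 0.051 = 0.149
  P(X=1) = 0.204 + 0.069 + 0.062 = 0.335
  P(X=2) = 0.045 + 0.201 + 0.066 = 0.312
  P(X=3) = 0.080 + 0.068 + 0.056 = 0.204
H(X) = -[0.149·log₂(0.149) + 0.335·log₂(0.335) + 0.312·log₂(0.312) + 0.204·log₂(0.204)]
  = 0.40925 + 0.52855 + 0.52428 + 0.46785 = 1.9299 bits

H(Y|X) = Σ_x P(x)·H(Y|X=x):
  X=0: P(X=0) = 0.149, P(Y|X=0) = (88/149, 10/149, 51/149) → H(Y|X=0) = 1.23969
  X=1: P(X=1) = 0.335, P(Y|X=1) = (204/335, 69/335, 62/335) → H(Y|X=1) = 1.35571
  X=2: P(X=2) = 0.312, P(Y|X=2) = (15/104, 67/104, 11/52) → H(Y|X=2) = 1.28564
  X=3: P(X=3) = 0.204, P(Y|X=3) = (20/51, 1/3, 14/51) → H(Y|X=3) = 1.56991
H(Y|X) = 0.149·1.23969 + 0.335·1.35571 + 0.312·1.28564 + 0.204·1.56991 = 1.3603 bits

H(X,Y) = -Σ_{x,y} P(x,y) log₂ P(x,y). Per-cell terms -P(x,y)·log₂P(x,y):
  X=0: 0.30856, 0.06644, 0.21896
  X=1: 0.46785, 0.26615, 0.24872
  X=2: 0.20133, 0.46526, 0.25881
  X=3: 0.29151, 0.26373, 0.23287
Sum of the 12 terms: H(X,Y) = 3.2902 bits

Chain rule check:
  H(X) + H(Y|X) = 1.9299 + 1.3603 = 3.2902 bits
  H(X,Y) = 3.2902 bits
✓ Chain rule verified.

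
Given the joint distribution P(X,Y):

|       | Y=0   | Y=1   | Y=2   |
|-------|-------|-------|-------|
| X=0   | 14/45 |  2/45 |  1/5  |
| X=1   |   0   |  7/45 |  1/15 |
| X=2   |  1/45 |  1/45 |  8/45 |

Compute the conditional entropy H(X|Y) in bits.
1.0227 bits

H(X|Y) = H(X,Y) - H(Y)

H(X,Y) = -Σ_{x,y} P(x,y) log₂ P(x,y). Per-cell terms -P(x,y)·log₂P(x,y):
  X=0: 0.5241, 0.1996, 0.4644
  X=1: 0.0000, 0.4176, 0.2605
  X=2: 0.1220, 0.1220, 0.4430
  (cells with P = 0 contribute 0)
Sum of the 9 terms: H(X,Y) = 2.5532 bits

Marginal of Y (column sums):
  P(Y=0) = 14/45 + 0 + 1/45 = 1/3
  P(Y=1) = 2/45 + 7/45 + 1/45 = 2/9
  P(Y=2) = 1/5 + 1/15 + 8/45 = 4/9
H(Y) = -[(1/3)·log₂(1/3) + (2/9)·log₂(2/9) + (4/9)·log₂(4/9)]
  = 0.5283 + 0.4822 + 0.5200 = 1.5305 bits

H(X|Y) = H(X,Y) - H(Y) = 2.5532 - 1.5305 = 1.0227 bits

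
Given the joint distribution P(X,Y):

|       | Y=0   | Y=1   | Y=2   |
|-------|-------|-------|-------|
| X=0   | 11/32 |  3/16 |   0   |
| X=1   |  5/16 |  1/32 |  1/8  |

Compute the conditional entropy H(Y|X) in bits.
1.0409 bits

H(Y|X) = H(X,Y) - H(X)

H(X,Y) = -Σ_{x,y} P(x,y) log₂ P(x,y). Per-cell terms -P(x,y)·log₂P(x,y):
  X=0: 0.529570, 0.452820, 0.000000
  X=1: 0.524397, 0.156250, 0.375000
  (cells with P = 0 contribute 0)
Sum of the 6 terms: H(X,Y) = 2.03804 bits

Marginal of X (row sums):
  P(X=0) = 11/32 + 3/16 + 0 = 17/32
  P(X=1) = 5/16 + 1/32 + 1/8 = 15/32
H(X) = -[(17/32)·log₂(17/32) + (15/32)·log₂(15/32)]
  = 0.484785 + 0.512395 = 0.99718 bits

H(Y|X) = H(X,Y) - H(X) = 2.03804 - 0.99718 = 1.0409 bits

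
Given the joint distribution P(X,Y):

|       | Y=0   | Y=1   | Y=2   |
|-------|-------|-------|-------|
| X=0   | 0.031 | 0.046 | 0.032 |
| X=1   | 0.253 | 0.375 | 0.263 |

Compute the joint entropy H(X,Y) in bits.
2.0577 bits

H(X,Y) = -Σ_{x,y} P(x,y) log₂ P(x,y). Per-cell terms -P(x,y)·log₂P(x,y):
  X=0: 0.15536, 0.20434, 0.15891
  X=1: 0.50165, 0.53064, 0.50677
Sum of the 6 terms: H(X,Y) = 2.0577 bits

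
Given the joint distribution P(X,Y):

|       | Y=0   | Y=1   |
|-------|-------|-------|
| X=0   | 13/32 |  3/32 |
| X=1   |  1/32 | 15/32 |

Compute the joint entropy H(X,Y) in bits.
1.5168 bits

H(X,Y) = -Σ_{x,y} P(x,y) log₂ P(x,y). Per-cell terms -P(x,y)·log₂P(x,y):
  X=0: 0.52795, 0.32016
  X=1: 0.15625, 0.51240
Sum of the 4 terms: H(X,Y) = 1.5168 bits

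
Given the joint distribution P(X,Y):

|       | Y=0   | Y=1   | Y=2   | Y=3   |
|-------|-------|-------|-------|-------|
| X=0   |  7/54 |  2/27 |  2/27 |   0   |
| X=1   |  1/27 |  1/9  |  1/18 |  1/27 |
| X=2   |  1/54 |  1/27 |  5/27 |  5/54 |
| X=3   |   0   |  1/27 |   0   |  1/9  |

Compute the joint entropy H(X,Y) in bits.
3.4539 bits

H(X,Y) = -Σ_{x,y} P(x,y) log₂ P(x,y). Per-cell terms -P(x,y)·log₂P(x,y):
  X=0: 0.38209, 0.27814, 0.27814, 0.00000
  X=1: 0.17611, 0.35221, 0.23166, 0.17611
  X=2: 0.10657, 0.17611, 0.45055, 0.31787
  X=3: 0.00000, 0.17611, 0.00000, 0.35221
  (cells with P = 0 contribute 0)
Sum of the 16 terms: H(X,Y) = 3.4539 bits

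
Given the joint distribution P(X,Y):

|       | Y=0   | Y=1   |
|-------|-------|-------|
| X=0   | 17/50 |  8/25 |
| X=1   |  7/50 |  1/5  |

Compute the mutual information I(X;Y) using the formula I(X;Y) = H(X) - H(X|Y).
0.0070 bits

I(X;Y) = H(X) - H(X|Y)

Marginal of X (row sums):
  P(X=0) = 17/50 + 8/25 = 33/50
  P(X=1) = 7/50 + 1/5 = 17/50
H(X) = -[(33/50)·log₂(33/50) + (17/50)·log₂(17/50)]
  = 0.395645 + 0.529174 = 0.92482 bits

Marginal of Y (column sums):
  P(Y=0) = 17/50 + 7/50 = 12/25
  P(Y=1) = 8/25 + 1/5 = 13/25
H(X|Y) = Σ_y P(y)·H(X|Y=y):
  Y=0: P(Y=0) = 12/25, P(X|Y=0) = (17/24, 7/24) → H(X|Y=0) = 0.870864
  Y=1: P(Y=1) = 13/25, P(X|Y=1) = (8/13, 5/13) → H(X|Y=1) = 0.961237
H(X|Y) = (12/25)·0.870864 + (13/25)·0.961237 = 0.91786 bits

I(X;Y) = H(X) - H(X|Y) = 0.92482 - 0.91786 = 0.0070 bits

Cross-check via I(X;Y) = H(X) + H(Y) - H(X,Y): computing H(Y) from the column sums and H(X,Y) from the 4 cells in the same way gives H(Y) = 0.99885 bits and H(X,Y) = 1.91670 bits, so
I(X;Y) = 0.92482 + 0.99885 - 1.91670 = 0.0070 bits ✓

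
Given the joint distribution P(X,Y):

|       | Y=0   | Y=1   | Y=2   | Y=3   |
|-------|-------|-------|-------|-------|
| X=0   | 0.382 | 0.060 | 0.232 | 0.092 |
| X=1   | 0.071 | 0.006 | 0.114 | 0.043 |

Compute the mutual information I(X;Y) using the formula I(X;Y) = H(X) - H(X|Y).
0.0339 bits

I(X;Y) = H(X) - H(X|Y)

Marginal of X (row sums):
  P(X=0) = 0.382 + 0.060 + 0.232 + 0.092 = 0.766
  P(X=1) = 0.071 + 0.006 + 0.114 + 0.043 = 0.234
H(X) = -[0.766·log₂(0.766) + 0.234·log₂(0.234)]
  = 0.29459 + 0.49033 = 0.78492 bits

Marginal of Y (column sums):
  P(Y=0) = 0.382 + 0.071 = 0.453
  P(Y=1) = 0.060 + 0.006 = 0.066
  P(Y=2) = 0.232 + 0.114 = 0.346
  P(Y=3) = 0.092 + 0.043 = 0.135
H(X|Y) = Σ_y P(y)·H(X|Y=y):
  Y=0: P(Y=0) = 0.453, P(X|Y=0) = (382/453, 71/453) → H(X|Y=0) = 0.62644
  Y=1: P(Y=1) = 0.066, P(X|Y=1) = (10/11, 1/11) → H(X|Y=1) = 0.43950
  Y=2: P(Y=2) = 0.346, P(X|Y=2) = (116/173, 57/173) → H(X|Y=2) = 0.91439
  Y=3: P(Y=3) = 0.135, P(X|Y=3) = (92/135, 43/135) → H(X|Y=3) = 0.90276
H(X|Y) = 0.453·0.62644 + 0.066·0.43950 + 0.346·0.91439 + 0.135·0.90276 = 0.75104 bits

I(X;Y) = H(X) - H(X|Y) = 0.78492 - 0.75104 = 0.0339 bits

Cross-check via I(X;Y) = H(X) + H(Y) - H(X,Y): computing H(Y) from the column sums and H(X,Y) from the 8 cells in the same way gives H(Y) = 1.69612 bits and H(X,Y) = 2.44715 bits, so
I(X;Y) = 0.78492 + 1.69612 - 2.44715 = 0.0339 bits ✓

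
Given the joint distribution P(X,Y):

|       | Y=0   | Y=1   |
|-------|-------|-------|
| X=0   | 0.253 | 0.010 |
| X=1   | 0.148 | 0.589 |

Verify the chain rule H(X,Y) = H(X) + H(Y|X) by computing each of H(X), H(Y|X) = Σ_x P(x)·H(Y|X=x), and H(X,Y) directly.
H(X) = 0.8312 bits, H(Y|X) = 0.5946 bits, H(X,Y) = 1.4258 bits

Marginal of X (row sums):
  P(X=0) = 0.253 + 0.010 = 0.263
  P(X=1) = 0.148 + 0.589 = 0.737
H(X) = -[0.263·log₂(0.263) + 0.737·log₂(0.737)]
  = 0.50677 + 0.32447 = 0.8312 bits

H(Y|X) = Σ_x P(x)·H(Y|X=x):
  X=0: P(X=0) = 0.263, P(Y|X=0) = (253/263, 10/263) → H(Y|X=0) = 0.23315
  X=1: P(X=1) = 0.737, P(Y|X=1) = (148/737, 589/737) → H(Y|X=1) = 0.72355
H(Y|X) = 0.263·0.23315 + 0.737·0.72355 = 0.5946 bits

H(X,Y) = -Σ_{x,y} P(x,y) log₂ P(x,y). Per-cell terms -P(x,y)·log₂P(x,y):
  X=0: 0.50165, 0.06644
  X=1: 0.40794, 0.44980
Sum of the 4 terms: H(X,Y) = 1.4258 bits

Chain rule check:
  H(X) + H(Y|X) = 0.8312 + 0.5946 = 1.4258 bits
  H(X,Y) = 1.4258 bits
✓ Chain rule verified.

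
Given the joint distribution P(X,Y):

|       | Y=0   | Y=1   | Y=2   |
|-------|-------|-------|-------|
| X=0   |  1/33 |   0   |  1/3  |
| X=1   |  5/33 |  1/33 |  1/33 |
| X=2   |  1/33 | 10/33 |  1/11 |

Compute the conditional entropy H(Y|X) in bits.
0.8587 bits

H(Y|X) = H(X,Y) - H(X)

H(X,Y) = -Σ_{x,y} P(x,y) log₂ P(x,y). Per-cell terms -P(x,y)·log₂P(x,y):
  X=0: 0.15286, 0.00000, 0.52832
  X=1: 0.41249, 0.15286, 0.15286
  X=2: 0.15286, 0.52196, 0.31449
  (cells with P = 0 contribute 0)
Sum of the 9 terms: H(X,Y) = 2.3887 bits

Marginal of X (row sums):
  P(X=0) = 1/33 + 0 + 1/3 = 4/11
  P(X=1) = 5/33 + 1/33 + 1/33 = 7/33
  P(X=2) = 1/33 + 10/33 + 1/11 = 14/33
H(X) = -[(4/11)·log₂(4/11) + (7/33)·log₂(7/33) + (14/33)·log₂(14/33)]
  = 0.53070 + 0.47452 + 0.52480 = 1.5300 bits

H(Y|X) = H(X,Y) - H(X) = 2.3887 - 1.5300 = 0.8587 bits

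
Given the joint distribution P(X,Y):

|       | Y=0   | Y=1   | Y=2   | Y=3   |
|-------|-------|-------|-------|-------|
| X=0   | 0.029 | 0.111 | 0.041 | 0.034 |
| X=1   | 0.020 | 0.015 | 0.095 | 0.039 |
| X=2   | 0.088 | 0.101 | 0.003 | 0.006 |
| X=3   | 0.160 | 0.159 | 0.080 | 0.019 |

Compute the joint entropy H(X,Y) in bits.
3.5209 bits

H(X,Y) = -Σ_{x,y} P(x,y) log₂ P(x,y). Per-cell terms -P(x,y)·log₂P(x,y):
  X=0: 0.14813, 0.35202, 0.18894, 0.16586
  X=1: 0.11288, 0.09088, 0.32261, 0.18253
  X=2: 0.30856, 0.33406, 0.02514, 0.04428
  X=3: 0.42302, 0.42181, 0.29151, 0.10864
Sum of the 16 terms: H(X,Y) = 3.5209 bits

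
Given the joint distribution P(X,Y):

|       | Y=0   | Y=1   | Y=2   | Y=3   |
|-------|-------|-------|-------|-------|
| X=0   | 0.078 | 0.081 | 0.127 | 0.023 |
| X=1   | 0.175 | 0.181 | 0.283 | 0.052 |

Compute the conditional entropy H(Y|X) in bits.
1.8156 bits

H(Y|X) = H(X,Y) - H(X)

H(X,Y) = -Σ_{x,y} P(x,y) log₂ P(x,y). Per-cell terms -P(x,y)·log₂P(x,y):
  X=0: 0.28707, 0.29370, 0.37809, 0.12517
  X=1: 0.44005, 0.44633, 0.51538, 0.22180
Sum of the 8 terms: H(X,Y) = 2.7076 bits

Marginal of X (row sums):
  P(X=0) = 0.078 + 0.081 + 0.127 + 0.023 = 0.309
  P(X=1) = 0.175 + 0.181 + 0.283 + 0.052 = 0.691
H(X) = -[0.309·log₂(0.309) + 0.691·log₂(0.691)]
  = 0.52355 + 0.36847 = 0.8920 bits

H(Y|X) = H(X,Y) - H(X) = 2.7076 - 0.8920 = 1.8156 bits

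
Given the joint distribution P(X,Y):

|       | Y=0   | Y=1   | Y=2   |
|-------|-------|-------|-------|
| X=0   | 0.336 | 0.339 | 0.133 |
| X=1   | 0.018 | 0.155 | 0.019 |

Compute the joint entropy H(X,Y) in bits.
2.0747 bits

H(X,Y) = -Σ_{x,y} P(x,y) log₂ P(x,y). Per-cell terms -P(x,y)·log₂P(x,y):
  X=0: 0.5287, 0.5291, 0.3871
  X=1: 0.1043, 0.4169, 0.1086
Sum of the 6 terms: H(X,Y) = 2.0747 bits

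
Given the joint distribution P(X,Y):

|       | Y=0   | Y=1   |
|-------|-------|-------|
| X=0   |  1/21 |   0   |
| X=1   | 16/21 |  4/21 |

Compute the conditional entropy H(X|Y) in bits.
0.2613 bits

H(X|Y) = H(X,Y) - H(Y)

H(X,Y) = -Σ_{x,y} P(x,y) log₂ P(x,y). Per-cell terms -P(x,y)·log₂P(x,y):
  X=0: 0.20916, 0.00000
  X=1: 0.29891, 0.45568
  (cells with P = 0 contribute 0)
Sum of the 4 terms: H(X,Y) = 0.96375 bits

Marginal of Y (column sums):
  P(Y=0) = 1/21 + 16/21 = 17/21
  P(Y=1) = 0 + 4/21 = 4/21
H(Y) = -[(17/21)·log₂(17/21) + (4/21)·log₂(4/21)]
  = 0.24679 + 0.45568 = 0.70247 bits

H(X|Y) = H(X,Y) - H(Y) = 0.96375 - 0.70247 = 0.2613 bits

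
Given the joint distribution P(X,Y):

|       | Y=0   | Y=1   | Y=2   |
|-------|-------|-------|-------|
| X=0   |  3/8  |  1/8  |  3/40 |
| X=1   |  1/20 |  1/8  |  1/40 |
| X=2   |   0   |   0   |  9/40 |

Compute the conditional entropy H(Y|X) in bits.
0.9866 bits

H(Y|X) = H(X,Y) - H(X)

H(X,Y) = -Σ_{x,y} P(x,y) log₂ P(x,y). Per-cell terms -P(x,y)·log₂P(x,y):
  X=0: 0.53064, 0.37500, 0.28027
  X=1: 0.21610, 0.37500, 0.13305
  X=2: 0.00000, 0.00000, 0.48420
  (cells with P = 0 contribute 0)
Sum of the 9 terms: H(X,Y) = 2.39426 bits

Marginal of X (row sums):
  P(X=0) = 3/8 + 1/8 + 3/40 = 23/40
  P(X=1) = 1/20 + 1/8 + 1/40 = 1/5
  P(X=2) = 0 + 0 + 9/40 = 9/40
H(X) = -[(23/40)·log₂(23/40) + (1/5)·log₂(1/5) + (9/40)·log₂(9/40)]
  = 0.45906 + 0.46439 + 0.48420 = 1.40765 bits

H(Y|X) = H(X,Y) - H(X) = 2.39426 - 1.40765 = 0.9866 bits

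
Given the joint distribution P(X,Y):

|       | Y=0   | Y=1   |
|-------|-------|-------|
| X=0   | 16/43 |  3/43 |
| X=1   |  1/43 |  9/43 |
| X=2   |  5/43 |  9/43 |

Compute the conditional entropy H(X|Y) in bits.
1.2308 bits

H(X|Y) = H(X,Y) - H(Y)

H(X,Y) = -Σ_{x,y} P(x,y) log₂ P(x,y). Per-cell terms -P(x,y)·log₂P(x,y):
  X=0: 0.53070, 0.26800
  X=1: 0.12619, 0.47226
  X=2: 0.36097, 0.47226
Sum of the 6 terms: H(X,Y) = 2.2304 bits

Marginal of Y (column sums):
  P(Y=0) = 16/43 + 1/43 + 5/43 = 22/43
  P(Y=1) = 3/43 + 9/43 + 9/43 = 21/43
H(Y) = -[(22/43)·log₂(22/43) + (21/43)·log₂(21/43)]
  = 0.49466 + 0.50495 = 0.9996 bits

H(X|Y) = H(X,Y) - H(Y) = 2.2304 - 0.9996 = 1.2308 bits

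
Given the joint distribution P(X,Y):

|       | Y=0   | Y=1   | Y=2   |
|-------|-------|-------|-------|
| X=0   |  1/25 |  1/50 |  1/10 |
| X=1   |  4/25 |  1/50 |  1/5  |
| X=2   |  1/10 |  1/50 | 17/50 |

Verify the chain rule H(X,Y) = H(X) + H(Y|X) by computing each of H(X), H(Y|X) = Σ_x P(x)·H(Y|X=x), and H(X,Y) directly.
H(X) = 1.4688 bits, H(Y|X) = 1.1365 bits, H(X,Y) = 2.6053 bits

Marginal of X (row sums):
  P(X=0) = 1/25 + 1/50 + 1/10 = 4/25
  P(X=1) = 4/25 + 1/50 + 1/5 = 19/50
  P(X=2) = 1/10 + 1/50 + 17/50 = 23/50
H(X) = -[(4/25)·log₂(4/25) + (19/50)·log₂(19/50) + (23/50)·log₂(23/50)]
  = 0.423017 + 0.530453 + 0.515335 = 1.4688 bits

H(Y|X) = Σ_x P(x)·H(Y|X=x):
  X=0: P(X=0) = 4/25, P(Y|X=0) = (1/4, 1/8, 5/8) → H(Y|X=0) = 1.298795
  X=1: P(X=1) = 19/50, P(Y|X=1) = (8/19, 1/19, 10/19) → H(Y|X=1) = 1.236386
  X=2: P(X=2) = 23/50, P(Y|X=2) = (5/23, 1/23, 17/23) → H(Y|X=2) = 0.997627
H(Y|X) = (4/25)·1.298795 + (19/50)·1.236386 + (23/50)·0.997627 = 1.1365 bits

H(X,Y) = -Σ_{x,y} P(x,y) log₂ P(x,y). Per-cell terms -P(x,y)·log₂P(x,y):
  X=0: 0.185754, 0.112877, 0.332193
  X=1: 0.423017, 0.112877, 0.464386
  X=2: 0.332193, 0.112877, 0.529174
Sum of the 9 terms: H(X,Y) = 2.6053 bits

Chain rule check:
  H(X) + H(Y|X) = 1.4688 + 1.1365 = 2.6053 bits
  H(X,Y) = 2.6053 bits
✓ Chain rule verified.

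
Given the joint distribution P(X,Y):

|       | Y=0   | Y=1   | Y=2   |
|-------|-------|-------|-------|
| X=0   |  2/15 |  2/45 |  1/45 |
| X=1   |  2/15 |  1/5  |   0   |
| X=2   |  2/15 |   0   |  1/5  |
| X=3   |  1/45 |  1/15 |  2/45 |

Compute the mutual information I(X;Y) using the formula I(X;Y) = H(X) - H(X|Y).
0.4711 bits

I(X;Y) = H(X) - H(X|Y)

Marginal of X (row sums):
  P(X=0) = 2/15 + 2/45 + 1/45 = 1/5
  P(X=1) = 2/15 + 1/5 + 0 = 1/3
  P(X=2) = 2/15 + 0 + 1/5 = 1/3
  P(X=3) = 1/45 + 1/15 + 2/45 = 2/15
H(X) = -[(1/5)·log₂(1/5) + (1/3)·log₂(1/3) + (1/3)·log₂(1/3) + (2/15)·log₂(2/15)]
  = 0.464386 + 0.528321 + 0.528321 + 0.387585 = 1.908613 bits

Marginal of Y (column sums):
  P(Y=0) = 2/15 + 2/15 + 2/15 + 1/45 = 19/45
  P(Y=1) = 2/45 + 1/5 + 0 + 1/15 = 14/45
  P(Y=2) = 1/45 + 0 + 1/5 + 2/45 = 4/15
H(X|Y) = Σ_y P(y)·H(X|Y=y):
  Y=0: P(Y=0) = 19/45, P(X|Y=0) = (6/19, 6/19, 6/19, 1/19) → H(X|Y=0) = 1.799016
  Y=1: P(Y=1) = 14/45, P(X|Y=1) = (1/7, 9/14, 0, 3/14) → H(X|Y=1) = 1.287054
  Y=2: P(Y=2) = 4/15, P(X|Y=2) = (1/12, 0, 3/4, 1/6) → H(X|Y=2) = 1.040852
H(X|Y) = (19/45)·1.799016 + (14/45)·1.287054 + (4/15)·1.040852 = 1.437562 bits

I(X;Y) = H(X) - H(X|Y) = 1.908613 - 1.437562 = 0.4711 bits

Cross-check via I(X;Y) = H(X) + H(Y) - H(X,Y): computing H(Y) from the column sums and H(X,Y) from the 12 cells in the same way gives H(Y) = 1.557783 bits and H(X,Y) = 2.995345 bits, so
I(X;Y) = 1.908613 + 1.557783 - 2.995345 = 0.4711 bits ✓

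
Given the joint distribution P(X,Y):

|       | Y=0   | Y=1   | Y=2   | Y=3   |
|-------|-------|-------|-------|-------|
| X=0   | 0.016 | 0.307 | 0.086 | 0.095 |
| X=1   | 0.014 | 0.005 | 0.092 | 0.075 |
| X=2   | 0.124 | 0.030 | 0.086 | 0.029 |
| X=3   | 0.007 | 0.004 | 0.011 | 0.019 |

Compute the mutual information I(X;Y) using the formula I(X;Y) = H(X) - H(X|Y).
0.3865 bits

I(X;Y) = H(X) - H(X|Y)

Marginal of X (row sums):
  P(X=0) = 0.016 + 0.307 + 0.086 + 0.095 = 0.504
  P(X=1) = 0.014 + 0.005 + 0.092 + 0.075 = 0.186
  P(X=2) = 0.124 + 0.030 + 0.086 + 0.029 = 0.269
  P(X=3) = 0.007 + 0.004 + 0.011 + 0.019 = 0.041
H(X) = -[0.504·log₂(0.504) + 0.186·log₂(0.186) + 0.269·log₂(0.269) + 0.041·log₂(0.041)]
  = 0.49821 + 0.45135 + 0.50957 + 0.18894 = 1.64807 bits

Marginal of Y (column sums):
  P(Y=0) = 0.016 + 0.014 + 0.124 + 0.007 = 0.161
  P(Y=1) = 0.307 + 0.005 + 0.030 + 0.004 = 0.346
  P(Y=2) = 0.086 + 0.092 + 0.086 + 0.011 = 0.275
  P(Y=3) = 0.095 + 0.075 + 0.029 + 0.019 = 0.218
H(X|Y) = Σ_y P(y)·H(X|Y=y):
  Y=0: P(Y=0) = 0.161, P(X|Y=0) = (16/161, 2/23, 124/161, 1/23) → H(X|Y=0) = 1.12424
  Y=1: P(Y=1) = 0.346, P(X|Y=1) = (307/346, 5/346, 15/173, 2/173) → H(X|Y=1) = 0.62168
  Y=2: P(Y=2) = 0.275, P(X|Y=2) = (86/275, 92/275, 86/275, 1/25) → H(X|Y=2) = 1.76315
  Y=3: P(Y=3) = 0.218, P(X|Y=3) = (95/218, 75/218, 29/218, 19/218) → H(X|Y=3) = 1.74575
H(X|Y) = 0.161·1.12424 + 0.346·0.62168 + 0.275·1.76315 + 0.218·1.74575 = 1.26154 bits

I(X;Y) = H(X) - H(X|Y) = 1.64807 - 1.26154 = 0.3865 bits

Cross-check via I(X;Y) = H(X) + H(Y) - H(X,Y): computing H(Y) from the column sums and H(X,Y) from the 16 cells in the same way gives H(Y) = 1.94526 bits and H(X,Y) = 3.20680 bits, so
I(X;Y) = 1.64807 + 1.94526 - 3.20680 = 0.3865 bits ✓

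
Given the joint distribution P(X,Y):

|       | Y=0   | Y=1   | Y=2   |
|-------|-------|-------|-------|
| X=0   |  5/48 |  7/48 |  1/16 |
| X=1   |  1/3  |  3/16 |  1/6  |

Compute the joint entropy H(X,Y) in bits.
2.4069 bits

H(X,Y) = -Σ_{x,y} P(x,y) log₂ P(x,y). Per-cell terms -P(x,y)·log₂P(x,y):
  X=0: 0.3399, 0.4051, 0.2500
  X=1: 0.5283, 0.4528, 0.4308
Sum of the 6 terms: H(X,Y) = 2.4069 bits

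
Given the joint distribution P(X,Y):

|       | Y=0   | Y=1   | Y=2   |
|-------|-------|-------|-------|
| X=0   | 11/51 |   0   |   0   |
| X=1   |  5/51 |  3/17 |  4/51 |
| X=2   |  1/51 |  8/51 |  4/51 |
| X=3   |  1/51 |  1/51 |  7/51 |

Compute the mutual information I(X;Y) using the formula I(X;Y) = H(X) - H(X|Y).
0.5622 bits

I(X;Y) = H(X) - H(X|Y)

Marginal of X (row sums):
  P(X=0) = 11/51 + 0 + 0 = 11/51
  P(X=1) = 5/51 + 3/17 + 4/51 = 6/17
  P(X=2) = 1/51 + 8/51 + 4/51 = 13/51
  P(X=3) = 1/51 + 1/51 + 7/51 = 3/17
H(X) = -[(11/51)·log₂(11/51) + (6/17)·log₂(6/17) + (13/51)·log₂(13/51) + (3/17)·log₂(3/17)]
  = 0.4773 + 0.5303 + 0.5027 + 0.4416 = 1.9519 bits

Marginal of Y (column sums):
  P(Y=0) = 11/51 + 5/51 + 1/51 + 1/51 = 6/17
  P(Y=1) = 0 + 3/17 + 8/51 + 1/51 = 6/17
  P(Y=2) = 0 + 4/51 + 4/51 + 7/51 = 5/17
H(X|Y) = Σ_y P(y)·H(X|Y=y):
  Y=0: P(Y=0) = 6/17, P(X|Y=0) = (11/18, 5/18, 1/18, 1/18) → H(X|Y=0) = 1.4108
  Y=1: P(Y=1) = 6/17, P(X|Y=1) = (0, 1/2, 4/9, 1/18) → H(X|Y=1) = 1.2516
  Y=2: P(Y=2) = 5/17, P(X|Y=2) = (0, 4/15, 4/15, 7/15) → H(X|Y=2) = 1.5301
H(X|Y) = (6/17)·1.4108 + (6/17)·1.2516 + (5/17)·1.5301 = 1.3897 bits

I(X;Y) = H(X) - H(X|Y) = 1.9519 - 1.3897 = 0.5622 bits

Cross-check via I(X;Y) = H(X) + H(Y) - H(X,Y): computing H(Y) from the column sums and H(X,Y) from the 12 cells in the same way gives H(Y) = 1.5799 bits and H(X,Y) = 2.9696 bits, so
I(X;Y) = 1.9519 + 1.5799 - 2.9696 = 0.5622 bits ✓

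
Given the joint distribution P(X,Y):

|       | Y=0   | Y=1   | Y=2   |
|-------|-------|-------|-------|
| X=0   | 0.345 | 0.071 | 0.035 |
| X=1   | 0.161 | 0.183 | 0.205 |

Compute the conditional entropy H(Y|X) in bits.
1.3181 bits

H(Y|X) = H(X,Y) - H(X)

H(X,Y) = -Σ_{x,y} P(x,y) log₂ P(x,y). Per-cell terms -P(x,y)·log₂P(x,y):
  X=0: 0.5297, 0.2709, 0.1693
  X=1: 0.4242, 0.4484, 0.4687
Sum of the 6 terms: H(X,Y) = 2.3112 bits

Marginal of X (row sums):
  P(X=0) = 0.345 + 0.071 + 0.035 = 0.451
  P(X=1) = 0.161 + 0.183 + 0.205 = 0.549
H(X) = -[0.451·log₂(0.451) + 0.549·log₂(0.549)]
  = 0.5181 + 0.4750 = 0.9931 bits

H(Y|X) = H(X,Y) - H(X) = 2.3112 - 0.9931 = 1.3181 bits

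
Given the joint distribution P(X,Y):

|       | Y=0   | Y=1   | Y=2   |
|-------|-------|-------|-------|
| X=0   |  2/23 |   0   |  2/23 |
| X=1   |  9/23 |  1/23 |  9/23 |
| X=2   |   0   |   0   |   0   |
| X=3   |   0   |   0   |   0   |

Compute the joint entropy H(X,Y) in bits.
1.8688 bits

H(X,Y) = -Σ_{x,y} P(x,y) log₂ P(x,y). Per-cell terms -P(x,y)·log₂P(x,y):
  X=0: 0.30640, 0.00000, 0.30640
  X=1: 0.52968, 0.19668, 0.52968
  X=2: 0.00000, 0.00000, 0.00000
  X=3: 0.00000, 0.00000, 0.00000
  (cells with P = 0 contribute 0)
Sum of the 12 terms: H(X,Y) = 1.8688 bits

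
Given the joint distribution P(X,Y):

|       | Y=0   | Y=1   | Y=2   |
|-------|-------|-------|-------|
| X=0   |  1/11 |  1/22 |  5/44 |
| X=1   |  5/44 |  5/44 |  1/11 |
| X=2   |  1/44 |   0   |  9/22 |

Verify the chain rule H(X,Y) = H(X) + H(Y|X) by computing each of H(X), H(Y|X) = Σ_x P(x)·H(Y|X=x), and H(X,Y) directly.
H(X) = 1.5488 bits, H(Y|X) = 1.0041 bits, H(X,Y) = 2.5529 bits

Marginal of X (row sums):
  P(X=0) = 1/11 + 1/22 + 5/44 = 1/4
  P(X=1) = 5/44 + 5/44 + 1/11 = 7/22
  P(X=2) = 1/44 + 0 + 9/22 = 19/44
H(X) = -[(1/4)·log₂(1/4) + (7/22)·log₂(7/22) + (19/44)·log₂(19/44)]
  = 0.50000 + 0.52566 + 0.52315 = 1.5488 bits

H(Y|X) = Σ_x P(x)·H(Y|X=x):
  X=0: P(X=0) = 1/4, P(Y|X=0) = (4/11, 2/11, 5/11) → H(Y|X=0) = 1.49492
  X=1: P(X=1) = 7/22, P(Y|X=1) = (5/14, 5/14, 2/7) → H(Y|X=1) = 1.57741
  X=2: P(X=2) = 19/44, P(Y|X=2) = (1/19, 0, 18/19) → H(Y|X=2) = 0.29747
H(Y|X) = (1/4)·1.49492 + (7/22)·1.57741 + (19/44)·0.29747 = 1.0041 bits

H(X,Y) = -Σ_{x,y} P(x,y) log₂ P(x,y). Per-cell terms -P(x,y)·log₂P(x,y):
  X=0: 0.31449, 0.20270, 0.35653
  X=1: 0.35653, 0.35653, 0.31449
  X=2: 0.12408, 0.00000, 0.52753
  (cells with P = 0 contribute 0)
Sum of the 9 terms: H(X,Y) = 2.5529 bits

Chain rule check:
  H(X) + H(Y|X) = 1.5488 + 1.0041 = 2.5529 bits
  H(X,Y) = 2.5529 bits
✓ Chain rule verified.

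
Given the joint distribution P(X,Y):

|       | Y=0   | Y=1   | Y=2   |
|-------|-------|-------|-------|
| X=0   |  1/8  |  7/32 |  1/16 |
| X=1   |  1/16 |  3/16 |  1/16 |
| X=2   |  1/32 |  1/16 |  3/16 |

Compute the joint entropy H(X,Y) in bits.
2.9165 bits

H(X,Y) = -Σ_{x,y} P(x,y) log₂ P(x,y). Per-cell terms -P(x,y)·log₂P(x,y):
  X=0: 0.37500, 0.47964, 0.25000
  X=1: 0.25000, 0.45282, 0.25000
  X=2: 0.15625, 0.25000, 0.45282
Sum of the 9 terms: H(X,Y) = 2.9165 bits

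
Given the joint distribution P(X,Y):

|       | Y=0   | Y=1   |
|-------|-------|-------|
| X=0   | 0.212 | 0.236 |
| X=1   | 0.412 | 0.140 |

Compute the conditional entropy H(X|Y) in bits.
0.9351 bits

H(X|Y) = H(X,Y) - H(Y)

H(X,Y) = -Σ_{x,y} P(x,y) log₂ P(x,y). Per-cell terms -P(x,y)·log₂P(x,y):
  X=0: 0.4744271, 0.4916213
  X=1: 0.5270649, 0.3971102
Sum of the 4 terms: H(X,Y) = 1.8902235 bits

Marginal of Y (column sums):
  P(Y=0) = 0.212 + 0.412 = 0.624
  P(Y=1) = 0.236 + 0.140 = 0.376
H(Y) = -[0.624·log₂(0.624) + 0.376·log₂(0.376)]
  = 0.4245584 + 0.5306095 = 0.9551679 bits

H(X|Y) = H(X,Y) - H(Y) = 1.8902235 - 0.9551679 = 0.9351 bits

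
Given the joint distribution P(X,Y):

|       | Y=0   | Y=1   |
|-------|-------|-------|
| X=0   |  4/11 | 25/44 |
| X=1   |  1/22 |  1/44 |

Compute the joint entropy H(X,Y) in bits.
1.3209 bits

H(X,Y) = -Σ_{x,y} P(x,y) log₂ P(x,y). Per-cell terms -P(x,y)·log₂P(x,y):
  X=0: 0.5307, 0.4634
  X=1: 0.2027, 0.1241
Sum of the 4 terms: H(X,Y) = 1.3209 bits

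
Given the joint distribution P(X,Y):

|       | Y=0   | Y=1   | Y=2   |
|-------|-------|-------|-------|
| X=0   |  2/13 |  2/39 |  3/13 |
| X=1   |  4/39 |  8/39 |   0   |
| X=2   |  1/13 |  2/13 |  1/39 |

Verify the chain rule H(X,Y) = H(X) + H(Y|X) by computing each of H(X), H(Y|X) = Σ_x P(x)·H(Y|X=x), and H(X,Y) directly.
H(X) = 1.5488 bits, H(Y|X) = 1.2159 bits, H(X,Y) = 2.7648 bits

Marginal of X (row sums):
  P(X=0) = 2/13 + 2/39 + 3/13 = 17/39
  P(X=1) = 4/39 + 8/39 + 0 = 4/13
  P(X=2) = 1/13 + 2/13 + 1/39 = 10/39
H(X) = -[(17/39)·log₂(17/39) + (4/13)·log₂(4/13) + (10/39)·log₂(10/39)]
  = 0.52218 + 0.52321 + 0.50345 = 1.5488 bits

H(Y|X) = Σ_x P(x)·H(Y|X=x):
  X=0: P(X=0) = 17/39, P(Y|X=0) = (6/17, 2/17, 9/17) → H(Y|X=0) = 1.37928
  X=1: P(X=1) = 4/13, P(Y|X=1) = (1/3, 2/3, 0) → H(Y|X=1) = 0.91830
  X=2: P(X=2) = 10/39, P(Y|X=2) = (3/10, 3/5, 1/10) → H(Y|X=2) = 1.29546
H(Y|X) = (17/39)·1.37928 + (4/13)·0.91830 + (10/39)·1.29546 = 1.2159 bits

H(X,Y) = -Σ_{x,y} P(x,y) log₂ P(x,y). Per-cell terms -P(x,y)·log₂P(x,y):
  X=0: 0.41545, 0.21976, 0.48819
  X=1: 0.33696, 0.46880, 0.00000
  X=2: 0.28465, 0.41545, 0.13552
  (cells with P = 0 contribute 0)
Sum of the 9 terms: H(X,Y) = 2.7648 bits

Chain rule check:
  H(X) + H(Y|X) = 1.5488 + 1.2159 = 2.7647 bits
  H(X,Y) = 2.7648 bits
✓ Chain rule verified (Δ = 0.0001 is 4-dp rounding noise: each of the three values was rounded independently).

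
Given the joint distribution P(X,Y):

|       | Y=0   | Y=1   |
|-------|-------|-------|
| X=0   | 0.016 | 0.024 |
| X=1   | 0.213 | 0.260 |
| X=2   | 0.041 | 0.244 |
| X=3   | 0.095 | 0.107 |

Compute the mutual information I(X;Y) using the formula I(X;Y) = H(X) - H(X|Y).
0.0674 bits

I(X;Y) = H(X) - H(X|Y)

Marginal of X (row sums):
  P(X=0) = 0.016 + 0.024 = 0.040
  P(X=1) = 0.213 + 0.260 = 0.473
  P(X=2) = 0.041 + 0.244 = 0.285
  P(X=3) = 0.095 + 0.107 = 0.202
H(X) = -[0.040·log₂(0.040) + 0.473·log₂(0.473) + 0.285·log₂(0.285) + 0.202·log₂(0.202)]
  = 0.185754 + 0.510882 + 0.516125 + 0.466130 = 1.678891 bits

Marginal of Y (column sums):
  P(Y=0) = 0.016 + 0.213 + 0.041 + 0.095 = 0.365
  P(Y=1) = 0.024 + 0.260 + 0.244 + 0.107 = 0.635
H(X|Y) = Σ_y P(y)·H(X|Y=y):
  Y=0: P(Y=0) = 0.365, P(X|Y=0) = (16/365, 213/365, 41/365, 19/73) → H(X|Y=0) = 1.510961
  Y=1: P(Y=1) = 0.635, P(X|Y=1) = (24/635, 52/127, 244/635, 107/635) → H(X|Y=1) = 1.669209
H(X|Y) = 0.365·1.510961 + 0.635·1.669209 = 1.611448 bits

I(X;Y) = H(X) - H(X|Y) = 1.678891 - 1.611448 = 0.0674 bits

Cross-check via I(X;Y) = H(X) + H(Y) - H(X,Y): computing H(Y) from the column sums and H(X,Y) from the 8 cells in the same way gives H(Y) = 0.946755 bits and H(X,Y) = 2.558204 bits, so
I(X;Y) = 1.678891 + 0.946755 - 2.558204 = 0.0674 bits ✓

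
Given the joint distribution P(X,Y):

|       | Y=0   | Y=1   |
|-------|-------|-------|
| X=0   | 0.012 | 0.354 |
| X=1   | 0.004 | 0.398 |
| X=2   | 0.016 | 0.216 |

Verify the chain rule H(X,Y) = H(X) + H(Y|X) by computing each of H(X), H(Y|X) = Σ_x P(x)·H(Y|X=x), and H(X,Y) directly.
H(X) = 1.5483 bits, H(Y|X) = 0.1925 bits, H(X,Y) = 1.7408 bits

Marginal of X (row sums):
  P(X=0) = 0.012 + 0.354 = 0.366
  P(X=1) = 0.004 + 0.398 = 0.402
  P(X=2) = 0.016 + 0.216 = 0.232
H(X) = -[0.366·log₂(0.366) + 0.402·log₂(0.402) + 0.232·log₂(0.232)]
  = 0.53073 + 0.52852 + 0.48901 = 1.5483 bits

H(Y|X) = Σ_x P(x)·H(Y|X=x):
  X=0: P(X=0) = 0.366, P(Y|X=0) = (2/61, 59/61) → H(Y|X=0) = 0.20818
  X=1: P(X=1) = 0.402, P(Y|X=1) = (2/201, 199/201) → H(Y|X=1) = 0.08046
  X=2: P(X=2) = 0.232, P(Y|X=2) = (2/29, 27/29) → H(Y|X=2) = 0.36205
H(Y|X) = 0.366·0.20818 + 0.402·0.08046 + 0.232·0.36205 = 0.1925 bits

H(X,Y) = -Σ_{x,y} P(x,y) log₂ P(x,y). Per-cell terms -P(x,y)·log₂P(x,y):
  X=0: 0.07657, 0.53036
  X=1: 0.03186, 0.52901
  X=2: 0.09545, 0.47755
Sum of the 6 terms: H(X,Y) = 1.7408 bits

Chain rule check:
  H(X) + H(Y|X) = 1.5483 + 0.1925 = 1.7408 bits
  H(X,Y) = 1.7408 bits
✓ Chain rule verified.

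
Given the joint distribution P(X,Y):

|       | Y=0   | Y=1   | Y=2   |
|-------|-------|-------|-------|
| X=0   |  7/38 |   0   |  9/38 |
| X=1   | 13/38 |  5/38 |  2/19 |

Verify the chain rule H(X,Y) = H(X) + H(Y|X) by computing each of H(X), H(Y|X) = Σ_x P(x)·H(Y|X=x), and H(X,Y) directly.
H(X) = 0.9819 bits, H(Y|X) = 1.2161 bits, H(X,Y) = 2.1980 bits

Marginal of X (row sums):
  P(X=0) = 7/38 + 0 + 9/38 = 8/19
  P(X=1) = 13/38 + 5/38 + 2/19 = 11/19
H(X) = -[(8/19)·log₂(8/19) + (11/19)·log₂(11/19)]
  = 0.52544 + 0.45650 = 0.9819 bits

H(Y|X) = Σ_x P(x)·H(Y|X=x):
  X=0: P(X=0) = 8/19, P(Y|X=0) = (7/16, 0, 9/16) → H(Y|X=0) = 0.98870
  X=1: P(X=1) = 11/19, P(Y|X=1) = (13/22, 5/22, 2/11) → H(Y|X=1) = 1.38146
H(Y|X) = (8/19)·0.98870 + (11/19)·1.38146 = 1.2161 bits

H(X,Y) = -Σ_{x,y} P(x,y) log₂ P(x,y). Per-cell terms -P(x,y)·log₂P(x,y):
  X=0: 0.44958, 0.00000, 0.49216
  X=1: 0.52940, 0.38500, 0.34189
  (cells with P = 0 contribute 0)
Sum of the 6 terms: H(X,Y) = 2.1980 bits

Chain rule check:
  H(X) + H(Y|X) = 0.9819 + 1.2161 = 2.1980 bits
  H(X,Y) = 2.1980 bits
✓ Chain rule verified.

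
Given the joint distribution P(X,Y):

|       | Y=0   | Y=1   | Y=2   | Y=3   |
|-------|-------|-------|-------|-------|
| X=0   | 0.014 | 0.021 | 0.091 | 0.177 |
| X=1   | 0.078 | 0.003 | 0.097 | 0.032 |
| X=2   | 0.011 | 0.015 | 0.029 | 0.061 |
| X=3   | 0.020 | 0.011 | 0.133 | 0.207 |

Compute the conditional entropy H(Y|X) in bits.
1.4704 bits

H(Y|X) = H(X,Y) - H(X)

H(X,Y) = -Σ_{x,y} P(x,y) log₂ P(x,y). Per-cell terms -P(x,y)·log₂P(x,y):
  X=0: 0.0862180, 0.1170428, 0.3146771, 0.4421776
  X=1: 0.2870698, 0.0251425, 0.3264895, 0.1589051
  X=2: 0.0715699, 0.0908834, 0.1481263, 0.2461379
  X=3: 0.1128771, 0.0715699, 0.3870967, 0.4703655
Sum of the 16 terms: H(X,Y) = 3.356349 bits

Marginal of X (row sums):
  P(X=0) = 0.014 + 0.021 + 0.091 + 0.177 = 0.303
  P(X=1) = 0.078 + 0.003 + 0.097 + 0.032 = 0.210
  P(X=2) = 0.011 + 0.015 + 0.029 + 0.061 = 0.116
  P(X=3) = 0.020 + 0.011 + 0.133 + 0.207 = 0.371
H(X) = -[0.303·log₂(0.303) + 0.210·log₂(0.210) + 0.116·log₂(0.116) + 0.371·log₂(0.371)]
  = 0.5219509 + 0.4728231 + 0.3605052 + 0.5307188 = 1.885998 bits

H(Y|X) = H(X,Y) - H(X) = 3.356349 - 1.885998 = 1.4704 bits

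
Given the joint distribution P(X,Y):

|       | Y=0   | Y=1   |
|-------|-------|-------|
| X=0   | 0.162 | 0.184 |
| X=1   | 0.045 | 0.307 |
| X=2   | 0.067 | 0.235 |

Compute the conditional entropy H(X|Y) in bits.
1.5042 bits

H(X|Y) = H(X,Y) - H(Y)

H(X,Y) = -Σ_{x,y} P(x,y) log₂ P(x,y). Per-cell terms -P(x,y)·log₂P(x,y):
  X=0: 0.425401, 0.449369
  X=1: 0.201327, 0.523033
  X=2: 0.261280, 0.490978
Sum of the 6 terms: H(X,Y) = 2.35139 bits

Marginal of Y (column sums):
  P(Y=0) = 0.162 + 0.045 + 0.067 = 0.274
  P(Y=1) = 0.184 + 0.307 + 0.235 = 0.726
H(Y) = -[0.274·log₂(0.274) + 0.726·log₂(0.726)]
  = 0.511764 + 0.335382 = 0.84715 bits

H(X|Y) = H(X,Y) - H(Y) = 2.35139 - 0.84715 = 1.5042 bits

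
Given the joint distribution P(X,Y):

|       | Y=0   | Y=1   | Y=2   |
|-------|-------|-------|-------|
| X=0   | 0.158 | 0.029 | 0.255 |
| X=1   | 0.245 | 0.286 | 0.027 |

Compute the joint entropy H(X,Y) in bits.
2.2258 bits

H(X,Y) = -Σ_{x,y} P(x,y) log₂ P(x,y). Per-cell terms -P(x,y)·log₂P(x,y):
  X=0: 0.42060, 0.14813, 0.50271
  X=1: 0.49714, 0.51649, 0.14069
Sum of the 6 terms: H(X,Y) = 2.2258 bits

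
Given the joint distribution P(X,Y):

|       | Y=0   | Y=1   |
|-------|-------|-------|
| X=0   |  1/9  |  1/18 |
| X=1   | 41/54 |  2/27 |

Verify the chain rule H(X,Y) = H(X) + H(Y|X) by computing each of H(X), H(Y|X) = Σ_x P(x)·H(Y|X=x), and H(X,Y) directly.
H(X) = 0.6500 bits, H(Y|X) = 0.5137 bits, H(X,Y) = 1.1637 bits

Marginal of X (row sums):
  P(X=0) = 1/9 + 1/18 = 1/6
  P(X=1) = 41/54 + 2/27 = 5/6
H(X) = -[(1/6)·log₂(1/6) + (5/6)·log₂(5/6)]
  = 0.4308 + 0.2192 = 0.6500 bits

H(Y|X) = Σ_x P(x)·H(Y|X=x):
  X=0: P(X=0) = 1/6, P(Y|X=0) = (2/3, 1/3) → H(Y|X=0) = 0.9183
  X=1: P(X=1) = 5/6, P(Y|X=1) = (41/45, 4/45) → H(Y|X=1) = 0.4328
H(Y|X) = (1/6)·0.9183 + (5/6)·0.4328 = 0.5137 bits

H(X,Y) = -Σ_{x,y} P(x,y) log₂ P(x,y). Per-cell terms -P(x,y)·log₂P(x,y):
  X=0: 0.3522, 0.2317
  X=1: 0.3017, 0.2781
Sum of the 4 terms: H(X,Y) = 1.1637 bits

Chain rule check:
  H(X) + H(Y|X) = 0.6500 + 0.5137 = 1.1637 bits
  H(X,Y) = 1.1637 bits
✓ Chain rule verified.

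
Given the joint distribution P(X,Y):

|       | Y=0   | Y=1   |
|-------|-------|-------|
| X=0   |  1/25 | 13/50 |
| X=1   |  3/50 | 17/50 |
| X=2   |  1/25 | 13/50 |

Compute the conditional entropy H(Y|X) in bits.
0.5838 bits

H(Y|X) = H(X,Y) - H(X)

H(X,Y) = -Σ_{x,y} P(x,y) log₂ P(x,y). Per-cell terms -P(x,y)·log₂P(x,y):
  X=0: 0.185754, 0.505288
  X=1: 0.243534, 0.529174
  X=2: 0.185754, 0.505288
Sum of the 6 terms: H(X,Y) = 2.15479 bits

Marginal of X (row sums):
  P(X=0) = 1/25 + 13/50 = 3/10
  P(X=1) = 3/50 + 17/50 = 2/5
  P(X=2) = 1/25 + 13/50 = 3/10
H(X) = -[(3/10)·log₂(3/10) + (2/5)·log₂(2/5) + (3/10)·log₂(3/10)]
  = 0.521090 + 0.528771 + 0.521090 = 1.57095 bits

H(Y|X) = H(X,Y) - H(X) = 2.15479 - 1.57095 = 0.5838 bits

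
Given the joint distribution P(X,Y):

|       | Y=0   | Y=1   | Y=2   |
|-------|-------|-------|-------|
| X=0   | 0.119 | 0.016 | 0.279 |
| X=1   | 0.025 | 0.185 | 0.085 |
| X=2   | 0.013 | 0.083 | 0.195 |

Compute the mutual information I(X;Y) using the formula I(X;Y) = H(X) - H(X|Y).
0.2689 bits

I(X;Y) = H(X) - H(X|Y)

Marginal of X (row sums):
  P(X=0) = 0.119 + 0.016 + 0.279 = 0.414
  P(X=1) = 0.025 + 0.185 + 0.085 = 0.295
  P(X=2) = 0.013 + 0.083 + 0.195 = 0.291
H(X) = -[0.414·log₂(0.414) + 0.295·log₂(0.295) + 0.291·log₂(0.291)]
  = 0.5267 + 0.5196 + 0.5182 = 1.5645 bits

Marginal of Y (column sums):
  P(Y=0) = 0.119 + 0.025 + 0.013 = 0.157
  P(Y=1) = 0.016 + 0.185 + 0.083 = 0.284
  P(Y=2) = 0.279 + 0.085 + 0.195 = 0.559
H(X|Y) = Σ_y P(y)·H(X|Y=y):
  Y=0: P(Y=0) = 0.157, P(X|Y=0) = (119/157, 25/157, 13/157) → H(X|Y=0) = 1.0227
  Y=1: P(Y=1) = 0.284, P(X|Y=1) = (4/71, 185/284, 83/284) → H(X|Y=1) = 1.1553
  Y=2: P(Y=2) = 0.559, P(X|Y=2) = (279/559, 85/559, 15/43) → H(X|Y=2) = 1.4436
H(X|Y) = 0.157·1.0227 + 0.284·1.1553 + 0.559·1.4436 = 1.2956 bits

I(X;Y) = H(X) - H(X|Y) = 1.5645 - 1.2956 = 0.2689 bits

Cross-check via I(X;Y) = H(X) + H(Y) - H(X,Y): computing H(Y) from the column sums and H(X,Y) from the 9 cells in the same way gives H(Y) = 1.4042 bits and H(X,Y) = 2.6998 bits, so
I(X;Y) = 1.5645 + 1.4042 - 2.6998 = 0.2689 bits ✓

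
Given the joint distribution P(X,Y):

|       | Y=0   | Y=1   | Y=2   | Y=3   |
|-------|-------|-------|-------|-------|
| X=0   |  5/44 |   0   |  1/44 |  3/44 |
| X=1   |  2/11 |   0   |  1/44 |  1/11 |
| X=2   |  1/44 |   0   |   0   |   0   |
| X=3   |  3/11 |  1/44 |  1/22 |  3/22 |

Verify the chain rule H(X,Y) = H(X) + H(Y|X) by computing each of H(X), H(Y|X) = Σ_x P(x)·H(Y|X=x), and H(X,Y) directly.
H(X) = 1.6214 bits, H(Y|X) = 1.3632 bits, H(X,Y) = 2.9846 bits

Marginal of X (row sums):
  P(X=0) = 5/44 + 0 + 1/44 + 3/44 = 9/44
  P(X=1) = 2/11 + 0 + 1/44 + 1/11 = 13/44
  P(X=2) = 1/44 + 0 + 0 + 0 = 1/44
  P(X=3) = 3/11 + 1/44 + 1/22 + 3/22 = 21/44
H(X) = -[(9/44)·log₂(9/44) + (13/44)·log₂(13/44) + (1/44)·log₂(1/44) + (21/44)·log₂(21/44)]
  = 0.46831 + 0.51970 + 0.12408 + 0.50930 = 1.6214 bits

H(Y|X) = Σ_x P(x)·H(Y|X=x):
  X=0: P(X=0) = 9/44, P(Y|X=0) = (5/9, 0, 1/9, 1/3) → H(Y|X=0) = 1.35164
  X=1: P(X=1) = 13/44, P(Y|X=1) = (8/13, 0, 1/13, 4/13) → H(Y|X=1) = 1.23890
  X=2: P(X=2) = 1/44, P(Y|X=2) = (1, 0, 0, 0) → H(Y|X=2) = 0.00000
  X=3: P(X=3) = 21/44, P(Y|X=3) = (4/7, 1/21, 2/21, 2/7) → H(Y|X=3) = 1.50997
H(Y|X) = (9/44)·1.35164 + (13/44)·1.23890 + (1/44)·0.00000 + (21/44)·1.50997 = 1.3632 bits

H(X,Y) = -Σ_{x,y} P(x,y) log₂ P(x,y). Per-cell terms -P(x,y)·log₂P(x,y):
  X=0: 0.35653, 0.00000, 0.12408, 0.26417
  X=1: 0.44717, 0.00000, 0.12408, 0.31449
  X=2: 0.12408, 0.00000, 0.00000, 0.00000
  X=3: 0.51122, 0.12408, 0.20270, 0.39197
  (cells with P = 0 contribute 0)
Sum of the 16 terms: H(X,Y) = 2.9846 bits

Chain rule check:
  H(X) + H(Y|X) = 1.6214 + 1.3632 = 2.9846 bits
  H(X,Y) = 2.9846 bits
✓ Chain rule verified.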